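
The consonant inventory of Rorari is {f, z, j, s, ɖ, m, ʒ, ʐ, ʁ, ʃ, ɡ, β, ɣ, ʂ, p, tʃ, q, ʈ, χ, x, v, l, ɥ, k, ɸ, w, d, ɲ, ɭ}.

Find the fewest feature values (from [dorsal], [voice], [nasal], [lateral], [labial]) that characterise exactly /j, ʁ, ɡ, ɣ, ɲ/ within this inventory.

/j, ʁ, ɡ, ɣ, ɲ/ are all [+voice], [-labial], [+dorsal], and no other segment in the inventory matches all three values. Dropping any one of them over-generates: [-labial, +dorsal] alone would also admit /q, χ, x, k/; [+voice, +dorsal] alone would also admit /ɥ, w/; [+voice, -labial] alone would also admit /z, ɖ, ʒ, ʐ, …/. No other combination of two listed features picks out exactly this set either, so fewer than three features will not do.

[+voice, -labial, +dorsal]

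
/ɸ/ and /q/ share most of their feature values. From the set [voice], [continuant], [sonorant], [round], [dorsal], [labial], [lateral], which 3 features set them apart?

/ɸ/ is the voiceless bilabial fricative and /q/ is the voiceless uvular stop. Both are [-voice], [-sonorant], [-round], [-lateral]. /ɸ/ is [+continuant] while /q/ is [-continuant]; /ɸ/ is [+labial] while /q/ is [-labial]; /ɸ/ is [-dorsal] while /q/ is [+dorsal], so the distinguishing features are [continuant], [labial], [dorsal].

[continuant], [labial], [dorsal]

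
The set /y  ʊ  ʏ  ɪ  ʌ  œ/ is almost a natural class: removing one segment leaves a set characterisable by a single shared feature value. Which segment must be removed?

The remaining segments after removing /y/ share [−tense]; /y/ (high front rounded tense vowel) is [+tense]. For every other candidate removal, the leftover set fails to share any single feature value that the removed segment lacks.

y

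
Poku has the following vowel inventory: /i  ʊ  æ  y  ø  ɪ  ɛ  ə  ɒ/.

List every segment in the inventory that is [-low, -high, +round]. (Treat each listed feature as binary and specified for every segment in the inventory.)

Checking each segment against [-low], [-high], [+round]: /ø/ (mid front rounded tense vowel) satisfies every feature; every other segment in the inventory fails at least one.

ø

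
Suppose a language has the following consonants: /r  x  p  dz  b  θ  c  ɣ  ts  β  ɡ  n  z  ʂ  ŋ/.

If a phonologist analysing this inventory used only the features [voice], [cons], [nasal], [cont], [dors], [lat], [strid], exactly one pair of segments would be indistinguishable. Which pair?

r, β

/r/ (alveolar trill) and /β/ (voiced bilabial fricative) are both [+voice], [+consonantal], [−nasal], [+continuant], [−dorsal], [−lateral], [−strident], so none of the listed features separates them. (They do differ in [sonorant], [labial] and [coronal], which are not among the given features.) Every other pair in the inventory differs on at least one listed feature.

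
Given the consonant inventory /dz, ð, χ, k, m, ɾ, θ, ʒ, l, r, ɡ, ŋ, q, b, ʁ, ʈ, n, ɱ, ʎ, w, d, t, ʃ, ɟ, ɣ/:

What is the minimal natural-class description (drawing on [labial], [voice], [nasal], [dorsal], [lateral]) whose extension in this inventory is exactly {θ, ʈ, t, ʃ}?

[−voice, −dorsal]

The class [−voice], [−dorsal] has exactly /θ, ʈ, t, ʃ/ as its extension in this inventory. No smaller conjunction from the listed features achieves this: [−dorsal] alone would also admit /dz, ð, m, ɾ, …/; [−voice] alone would also admit /χ, k, q/; and checking the remaining single features turns up none with this extension.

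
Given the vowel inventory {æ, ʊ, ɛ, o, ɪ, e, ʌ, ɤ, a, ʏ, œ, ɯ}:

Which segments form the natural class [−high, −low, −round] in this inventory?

ɛ, e, ʌ, ɤ

The [−high] segments are /æ, ɛ, o, e, ʌ, ɤ, a, œ/.
Of those, [−low] gives /ɛ, o, e, ʌ, ɤ, œ/.
Of those, [−round] leaves /ɛ, e, ʌ, ɤ/.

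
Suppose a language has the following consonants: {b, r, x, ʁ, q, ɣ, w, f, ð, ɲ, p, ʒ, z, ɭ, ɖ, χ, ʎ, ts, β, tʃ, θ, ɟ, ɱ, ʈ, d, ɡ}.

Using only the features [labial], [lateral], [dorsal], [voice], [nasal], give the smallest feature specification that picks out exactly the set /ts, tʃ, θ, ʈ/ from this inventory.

[−voice, −labial, −dorsal]

/ts, tʃ, θ, ʈ/ are all [−voice], [−labial], [−dorsal], and no other segment in the inventory matches all three values. Dropping any one of them over-generates: [−labial, −dorsal] alone would also admit /r, ð, ʒ, z, …/; [−voice, −dorsal] alone would also admit /f, p/; [−voice, −labial] alone would also admit /x, q, χ/. No other combination of two listed features picks out exactly this set either, so fewer than three features will not do.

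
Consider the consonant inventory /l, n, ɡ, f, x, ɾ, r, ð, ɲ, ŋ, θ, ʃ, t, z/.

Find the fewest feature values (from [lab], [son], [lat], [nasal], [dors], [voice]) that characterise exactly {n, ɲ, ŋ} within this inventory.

The target set is precisely the extension of [+nasal] in this inventory.

[+nasal]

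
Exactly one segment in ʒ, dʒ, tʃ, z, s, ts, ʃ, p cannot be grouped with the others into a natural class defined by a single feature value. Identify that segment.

/z, tʃ, ts, dʒ, ʒ, ʃ, s/ are all [+strident], but /p/ (voiceless bilabial stop) is [-strident]. No other single segment can be removed to leave a set sharing one feature value that the removed segment lacks, so /p/ is the odd one out.

p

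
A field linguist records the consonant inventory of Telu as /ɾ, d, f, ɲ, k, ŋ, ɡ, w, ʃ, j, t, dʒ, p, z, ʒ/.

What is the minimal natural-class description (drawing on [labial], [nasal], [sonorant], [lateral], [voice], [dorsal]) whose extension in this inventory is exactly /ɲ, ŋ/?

/ɲ, ŋ/ are exactly the [+nasal] segments in the inventory, so a single feature suffices.

[+nasal]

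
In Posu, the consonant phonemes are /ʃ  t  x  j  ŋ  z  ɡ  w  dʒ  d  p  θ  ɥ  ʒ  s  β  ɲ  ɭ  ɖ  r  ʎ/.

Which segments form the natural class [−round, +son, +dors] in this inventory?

j, ŋ, ɲ, ʎ

Eliminate segments failing any feature: /ʃ, t, x, z, ɡ, dʒ, d, p, θ, ʒ, s, β, ɖ/ are [−sonorant]; /w, ɥ/ are [+round]; /ɭ, r/ are [−dorsal]. The remaining /j, ŋ, ɲ, ʎ/ satisfy [−round], [+sonorant], [+dorsal].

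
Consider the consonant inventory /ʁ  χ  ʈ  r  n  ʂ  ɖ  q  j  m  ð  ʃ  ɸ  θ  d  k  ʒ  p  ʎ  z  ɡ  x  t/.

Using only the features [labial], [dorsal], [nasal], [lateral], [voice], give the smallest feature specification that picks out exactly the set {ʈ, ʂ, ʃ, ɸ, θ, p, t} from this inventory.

[−voice, −dorsal]

/ʈ, ʂ, ʃ, ɸ, θ, p, t/ are all [−voice], [−dorsal], and no other segment in the inventory matches both values. Dropping any one of them over-generates: [−dorsal] alone would also admit /r, n, ɖ, m, …/; [−voice] alone would also admit /χ, q, k, x/. No other single listed feature picks out exactly this set either, so fewer than two features will not do.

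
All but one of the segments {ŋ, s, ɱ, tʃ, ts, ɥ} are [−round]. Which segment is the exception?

ɥ

Every segment except /ɥ/ is [−round]. /ɥ/ (labial-palatal glide) is [+round], so it is the exception.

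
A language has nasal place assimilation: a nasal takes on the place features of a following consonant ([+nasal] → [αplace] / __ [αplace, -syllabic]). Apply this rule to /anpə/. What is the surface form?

[ampə]

/n/ sits before the [+labial] consonant /p/, so it takes on [+labial] and surfaces as /m/. The rest of the form is unaffected: [ampə].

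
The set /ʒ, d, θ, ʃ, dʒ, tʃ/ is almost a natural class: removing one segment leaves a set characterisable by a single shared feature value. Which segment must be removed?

The remaining segments after removing /d/ share [+distributed]; /d/ (voiced alveolar stop) is [−distributed]. For every other candidate removal, the leftover set fails to share any single feature value that the removed segment lacks.

d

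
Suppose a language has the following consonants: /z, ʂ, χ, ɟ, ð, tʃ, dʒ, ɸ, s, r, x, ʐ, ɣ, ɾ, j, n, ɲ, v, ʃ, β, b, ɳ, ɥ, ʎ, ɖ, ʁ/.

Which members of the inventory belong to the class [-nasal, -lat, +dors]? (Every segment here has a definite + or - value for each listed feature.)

Checking each segment against [-nasal], [-lateral], [+dorsal]: /χ/ (voiceless uvular fricative), /ɟ/ (voiced palatal stop), /x/ (voiceless velar fricative), /ɣ/ (voiced velar fricative), /j/ (palatal glide), /ɥ/ (labial-palatal glide), among others, satisfy every feature; every other segment in the inventory fails at least one.

χ, ɟ, x, ɣ, j, ɥ, ʁ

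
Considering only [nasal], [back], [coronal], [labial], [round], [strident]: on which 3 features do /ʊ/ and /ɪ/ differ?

[labial], [round], [back]

/ʊ/ is the high back rounded lax vowel and /ɪ/ is the high front unrounded lax vowel. Both are [−nasal], [−coronal], [−strident]. /ʊ/ is [+labial] while /ɪ/ is [−labial]; /ʊ/ is [+round] while /ɪ/ is [−round]; /ʊ/ is [+back] while /ɪ/ is [−back], so the distinguishing features are [labial], [round], [back].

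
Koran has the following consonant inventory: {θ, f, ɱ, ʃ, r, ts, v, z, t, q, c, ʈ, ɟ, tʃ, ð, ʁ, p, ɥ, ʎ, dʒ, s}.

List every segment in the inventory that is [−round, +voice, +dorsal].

ɟ, ʁ, ʎ

Among the inventory, the [−round] segments are /θ, f, ɱ, ʃ, r, ts, v, z, t, q, c, ʈ, ɟ, tʃ, ð, ʁ, p, ʎ, dʒ, s/.
Intersecting with [+voice] gives /ɱ, r, v, z, ɟ, ð, ʁ, ʎ, dʒ/.
Intersecting with [+dorsal] leaves /ɟ, ʁ, ʎ/.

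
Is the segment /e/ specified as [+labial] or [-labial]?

[-labial]

/e/ is the mid front unrounded tense vowel. The feature [labial] marks segments articulated with one or both lips; /e/ lacks this property, so it is [-labial].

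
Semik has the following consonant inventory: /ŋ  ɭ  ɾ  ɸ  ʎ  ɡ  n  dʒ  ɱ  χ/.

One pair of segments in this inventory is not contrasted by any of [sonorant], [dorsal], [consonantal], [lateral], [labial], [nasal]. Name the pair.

/χ/ (voiceless uvular fricative) and /ɡ/ (voiced velar stop) are both [−sonorant], [+dorsal], [+consonantal], [−lateral], [−labial], [−nasal], so none of the listed features separates them. (They do differ in [voice], [continuant] and [high], which are not among the given features.) Every other pair in the inventory differs on at least one listed feature.

χ, ɡ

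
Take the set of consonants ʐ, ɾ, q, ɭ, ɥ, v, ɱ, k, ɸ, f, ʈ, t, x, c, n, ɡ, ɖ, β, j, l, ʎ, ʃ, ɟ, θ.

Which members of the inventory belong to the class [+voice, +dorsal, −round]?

ɡ, j, ʎ, ɟ

Eliminate segments failing any feature: /ʐ, ɾ, ɭ, v, ɱ, n, ɖ, β, l/ are [−dorsal]; /q, k, ɸ, f, ʈ, t, x, c, ʃ, θ/ are [−voice]; /ɥ/ is [+round]. The remaining /ɡ, j, ʎ, ɟ/ satisfy [+voice], [+dorsal], [−round].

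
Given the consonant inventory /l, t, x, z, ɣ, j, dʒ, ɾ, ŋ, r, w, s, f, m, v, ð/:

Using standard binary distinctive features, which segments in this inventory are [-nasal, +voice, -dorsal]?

l, z, dʒ, ɾ, r, v, ð

Checking each segment against [-nasal], [+voice], [-dorsal]: /l/ (alveolar lateral approximant), /z/ (voiced alveolar fricative), /dʒ/ (voiced postalveolar affricate), /ɾ/ (alveolar tap), /r/ (alveolar trill), /v/ (voiced labiodental fricative), among others, satisfy every feature; every other segment in the inventory fails at least one.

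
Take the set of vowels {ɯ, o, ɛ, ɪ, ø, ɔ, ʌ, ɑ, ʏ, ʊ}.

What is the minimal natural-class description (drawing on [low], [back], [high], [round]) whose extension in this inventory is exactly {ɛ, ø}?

[−high, −back]

Every target segment is [−high], [−back]; each remaining inventory member fails at least one of these. Each conjunct is needed — [−back] alone would also admit /ɪ, ʏ/; [−high] alone would also admit /o, ɔ, ʌ, ɑ/ — and no other single listed feature has exactly this extension, so two is the minimum.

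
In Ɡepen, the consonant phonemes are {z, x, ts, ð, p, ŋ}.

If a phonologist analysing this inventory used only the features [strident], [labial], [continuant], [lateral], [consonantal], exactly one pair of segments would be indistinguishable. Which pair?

ð, x

/ð/ (voiced dental fricative) and /x/ (voiceless velar fricative) are both [-strident], [-labial], [+continuant], [-lateral], [+consonantal], so none of the listed features separates them. (They do differ in [voice], [coronal] and [dorsal], which are not among the given features.) Every other pair in the inventory differs on at least one listed feature.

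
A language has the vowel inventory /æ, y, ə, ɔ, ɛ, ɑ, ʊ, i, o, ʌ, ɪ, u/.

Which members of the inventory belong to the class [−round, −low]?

Eliminate segments failing any feature: /æ, ɑ/ are [+low]; /y, ɔ, ʊ, o, u/ are [+round]. The remaining /ə, ɛ, i, ʌ, ɪ/ satisfy [−round], [−low].

ə, ɛ, i, ʌ, ɪ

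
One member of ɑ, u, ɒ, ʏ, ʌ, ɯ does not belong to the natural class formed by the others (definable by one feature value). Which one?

[back] groups all but one: /ɯ, ɒ, u, ɑ, ʌ/ share [+back] while /ʏ/ (high front rounded lax vowel) alone is [-back]. Removing any other segment would not leave a single-feature class that excludes it.

ʏ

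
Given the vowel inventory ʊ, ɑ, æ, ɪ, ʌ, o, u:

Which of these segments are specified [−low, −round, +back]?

ʌ

The [−low] segments are /ʊ, ɪ, ʌ, o, u/.
Among these, [−round] gives /ɪ, ʌ/.
Of those, [+back] leaves /ʌ/.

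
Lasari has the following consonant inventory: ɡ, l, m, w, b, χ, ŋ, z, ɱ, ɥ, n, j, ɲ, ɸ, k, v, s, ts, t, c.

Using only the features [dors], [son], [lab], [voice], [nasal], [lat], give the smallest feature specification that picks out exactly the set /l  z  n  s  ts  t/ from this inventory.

[-lab, -dors]

The class [-labial], [-dorsal] has exactly /l, z, n, s, ts, t/ as its extension in this inventory. No smaller conjunction from the listed features achieves this: [-dorsal] alone would also admit /m, b, ɱ, ɸ, …/; [-labial] alone would also admit /ɡ, χ, ŋ, j, …/; and checking the remaining single features turns up none with this extension.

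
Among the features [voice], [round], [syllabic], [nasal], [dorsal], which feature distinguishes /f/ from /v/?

/f/ is the voiceless labiodental fricative and /v/ is the voiced labiodental fricative. Both are [−round], [−syllabic], [−nasal], [−dorsal]. /f/ is [−voice] while /v/ is [+voice], so the distinguishing feature is [voice].

[voice]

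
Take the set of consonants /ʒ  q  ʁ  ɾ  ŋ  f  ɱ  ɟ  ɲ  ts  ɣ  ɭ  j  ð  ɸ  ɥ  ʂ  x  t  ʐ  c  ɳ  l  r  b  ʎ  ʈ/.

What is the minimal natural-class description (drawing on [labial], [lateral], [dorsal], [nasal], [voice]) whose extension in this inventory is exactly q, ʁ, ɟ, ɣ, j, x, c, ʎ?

/q, ʁ, ɟ, ɣ, j, x, c, ʎ/ are all [−nasal], [−labial], [+dorsal], and no other segment in the inventory matches all three values. Dropping any one of them over-generates: [−labial, +dorsal] alone would also admit /ŋ, ɲ/; [−nasal, +dorsal] alone would also admit /ɥ/; [−nasal, −labial] alone would also admit /ʒ, ɾ, ts, ɭ, …/. No other combination of two listed features picks out exactly this set either, so fewer than three features will not do.

[−nasal, −labial, +dorsal]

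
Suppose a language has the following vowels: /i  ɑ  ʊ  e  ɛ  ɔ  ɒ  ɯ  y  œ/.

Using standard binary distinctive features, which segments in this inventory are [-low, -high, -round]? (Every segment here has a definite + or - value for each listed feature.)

The [-low] segments are /i, ʊ, e, ɛ, ɔ, ɯ, y, œ/.
Intersecting with [-high] gives /e, ɛ, ɔ, œ/.
Of those, [-round] leaves /e, ɛ/.

e, ɛ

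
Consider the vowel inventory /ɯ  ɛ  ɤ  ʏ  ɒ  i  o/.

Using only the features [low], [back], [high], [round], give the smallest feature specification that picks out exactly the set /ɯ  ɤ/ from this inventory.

[+back, −round]

Every target segment is [+back], [−round]; each remaining inventory member fails at least one of these. Each conjunct is needed — [−round] alone would also admit /ɛ, i/; [+back] alone would also admit /ɒ, o/ — and no other single listed feature has exactly this extension, so two is the minimum.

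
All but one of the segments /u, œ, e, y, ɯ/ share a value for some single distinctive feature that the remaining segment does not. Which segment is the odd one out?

œ

The remaining segments after removing /œ/ share [+tense]; /œ/ (mid front rounded lax vowel) is [-tense]. For every other candidate removal, the leftover set fails to share any single feature value that the removed segment lacks.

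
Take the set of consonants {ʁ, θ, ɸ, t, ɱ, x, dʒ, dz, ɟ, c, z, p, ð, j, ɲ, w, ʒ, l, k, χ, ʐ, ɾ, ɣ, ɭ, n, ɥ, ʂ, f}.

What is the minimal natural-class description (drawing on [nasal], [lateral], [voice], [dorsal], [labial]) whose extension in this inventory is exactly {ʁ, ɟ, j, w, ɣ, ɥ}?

[+voice, -nasal, +dorsal]

The class [+voice], [-nasal], [+dorsal] has exactly /ʁ, ɟ, j, w, ɣ, ɥ/ as its extension in this inventory. No smaller conjunction from the listed features achieves this: [-nasal, +dorsal] alone would also admit /x, c, k, χ/; [+voice, +dorsal] alone would also admit /ɲ/; [+voice, -nasal] alone would also admit /dʒ, dz, z, ð, …/; and checking the remaining two-feature bundles turns up none with this extension.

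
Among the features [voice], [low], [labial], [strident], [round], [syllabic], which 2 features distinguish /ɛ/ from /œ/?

[labial], [round]

/ɛ/ (mid front unrounded lax vowel) and /œ/ (mid front rounded lax vowel) agree on [+voice], [−low], [−strident], [+syllabic]. They differ on [labial] (/ɛ/ [−], /œ/ [+]), [round] (/ɛ/ [−], /œ/ [+]).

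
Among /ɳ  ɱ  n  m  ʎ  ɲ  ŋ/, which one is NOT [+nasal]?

/ʎ/ is the palatal lateral approximant, which is [-nasal]; the rest — /n, m, ɳ, ɲ, ŋ, ɱ/ — are [+nasal].

ʎ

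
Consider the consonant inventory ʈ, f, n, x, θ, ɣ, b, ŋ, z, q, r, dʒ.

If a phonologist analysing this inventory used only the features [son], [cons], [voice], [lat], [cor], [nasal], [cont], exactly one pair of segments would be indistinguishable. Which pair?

On the given features, /f/ and /x/ have an identical profile: [-sonorant], [+consonantal], [-voice], [-lateral], [-coronal], [-nasal], [+continuant]. No other two segments in the inventory coincide on all 7 features. (They do differ in [labial] and [dorsal], which are not among the given features.)

f, x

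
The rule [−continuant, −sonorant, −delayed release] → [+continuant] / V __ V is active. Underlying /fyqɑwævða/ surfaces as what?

/q/ satisfies [−continuant, −sonorant, −delayed release] and sits in V __ V. The [+continuant] counterpart of the voiceless uvular stop is /χ/. Other segments in /fyqɑwævða/ either fail the structural description or are not in the environment, so the surface form is [fyχɑwævða].

[fyχɑwævða]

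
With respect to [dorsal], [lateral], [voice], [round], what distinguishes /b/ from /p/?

[voice]

/b/ is the voiced bilabial stop and /p/ is the voiceless bilabial stop. Both are [-dorsal], [-lateral], [-round]. /b/ is [+voice] while /p/ is [-voice], so the distinguishing feature is [voice].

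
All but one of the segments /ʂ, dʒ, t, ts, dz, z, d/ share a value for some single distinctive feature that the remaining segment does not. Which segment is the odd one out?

The remaining segments after removing /dʒ/ share [-distributed]; /dʒ/ (voiced postalveolar affricate) is [+distributed]. For every other candidate removal, the leftover set fails to share any single feature value that the removed segment lacks.

dʒ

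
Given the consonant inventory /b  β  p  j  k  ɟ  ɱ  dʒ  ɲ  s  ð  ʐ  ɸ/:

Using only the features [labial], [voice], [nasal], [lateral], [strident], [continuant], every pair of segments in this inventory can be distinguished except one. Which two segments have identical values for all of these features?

ð, j

On the given features, /ð/ and /j/ have an identical profile: [−labial], [+voice], [−nasal], [−lateral], [−strident], [+continuant]. No other two segments in the inventory coincide on all 6 features. (They do differ in [sonorant] and [dorsal], which are not among the given features.)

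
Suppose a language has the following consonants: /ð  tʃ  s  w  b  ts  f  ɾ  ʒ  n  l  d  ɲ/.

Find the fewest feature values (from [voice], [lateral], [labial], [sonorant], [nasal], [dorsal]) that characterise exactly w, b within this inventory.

Every target segment is [+voice], [+labial]; each remaining inventory member fails at least one of these. Each conjunct is needed — [+labial] alone would also admit /f/; [+voice] alone would also admit /ð, ɾ, ʒ, n, …/ — and no other single listed feature has exactly this extension, so two is the minimum.

[+voice, +labial]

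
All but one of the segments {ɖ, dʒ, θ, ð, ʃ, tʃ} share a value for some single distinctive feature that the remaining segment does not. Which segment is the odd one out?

ɖ

The remaining segments after removing /ɖ/ share [+distributed]; /ɖ/ (voiced retroflex stop) is [−distributed]. For every other candidate removal, the leftover set fails to share any single feature value that the removed segment lacks.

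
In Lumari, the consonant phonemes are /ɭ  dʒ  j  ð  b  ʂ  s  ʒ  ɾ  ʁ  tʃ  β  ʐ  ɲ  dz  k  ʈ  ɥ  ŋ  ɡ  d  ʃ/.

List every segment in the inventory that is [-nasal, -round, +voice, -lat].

dʒ, j, ð, b, ʒ, ɾ, ʁ, β, ʐ, dz, ɡ, d

Eliminate segments failing any feature: /ɭ/ is [+lateral]; /ʂ, s, tʃ, k, ʈ, ʃ/ are [-voice]; /ɲ, ŋ/ are [+nasal]; /ɥ/ is [+round]. The remaining /dʒ, j, ð, b, ʒ, ɾ, ʁ, β, ʐ, dz, ɡ, d/ satisfy [-nasal], [-round], [+voice], [-lateral].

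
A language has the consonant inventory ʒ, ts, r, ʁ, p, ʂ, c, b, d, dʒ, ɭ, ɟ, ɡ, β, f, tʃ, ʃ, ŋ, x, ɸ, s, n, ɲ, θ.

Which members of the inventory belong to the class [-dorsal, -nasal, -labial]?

ʒ, ts, r, ʂ, d, dʒ, ɭ, tʃ, ʃ, s, θ

Eliminate segments failing any feature: /ʁ, c, ɟ, ɡ, ŋ, x, ɲ/ are [+dorsal]; /p, b, β, f, ɸ/ are [+labial]; /n/ is [+nasal]. The remaining /ʒ, ts, r, ʂ, d, dʒ, ɭ, tʃ, ʃ, s, θ/ satisfy [-dorsal], [-nasal], [-labial].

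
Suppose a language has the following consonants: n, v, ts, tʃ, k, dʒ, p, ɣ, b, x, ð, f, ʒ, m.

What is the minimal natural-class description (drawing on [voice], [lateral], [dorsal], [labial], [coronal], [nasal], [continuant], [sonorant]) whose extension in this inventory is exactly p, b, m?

[-continuant, +labial]

Every target segment is [-continuant], [+labial]; each remaining inventory member fails at least one of these. Each conjunct is needed — [+labial] alone would also admit /v, f/; [-continuant] alone would also admit /n, ts, tʃ, k, …/ — and no other single listed feature has exactly this extension, so two is the minimum.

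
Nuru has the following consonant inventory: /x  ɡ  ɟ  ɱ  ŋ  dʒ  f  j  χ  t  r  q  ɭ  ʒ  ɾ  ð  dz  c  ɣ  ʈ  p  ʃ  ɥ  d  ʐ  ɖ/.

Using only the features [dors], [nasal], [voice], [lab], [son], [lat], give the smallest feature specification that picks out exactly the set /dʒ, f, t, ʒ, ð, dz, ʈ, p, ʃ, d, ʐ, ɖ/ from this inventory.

The class [−sonorant], [−dorsal] has exactly /dʒ, f, t, ʒ, ð, dz, ʈ, p, ʃ, d, ʐ, ɖ/ as its extension in this inventory. No smaller conjunction from the listed features achieves this: [−dorsal] alone would also admit /ɱ, r, ɭ, ɾ/; [−sonorant] alone would also admit /x, ɡ, ɟ, χ, …/; and checking the remaining single features turns up none with this extension.

[−son, −dors]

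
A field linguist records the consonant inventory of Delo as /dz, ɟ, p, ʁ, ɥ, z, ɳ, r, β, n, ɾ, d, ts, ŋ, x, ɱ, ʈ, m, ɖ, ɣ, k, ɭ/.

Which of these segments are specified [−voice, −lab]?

ts, x, ʈ, k

Checking each segment against [−voice], [−labial]: /ts/ (voiceless alveolar affricate), /x/ (voiceless velar fricative), /ʈ/ (voiceless retroflex stop), /k/ (voiceless velar stop) satisfy every feature; every other segment in the inventory fails at least one.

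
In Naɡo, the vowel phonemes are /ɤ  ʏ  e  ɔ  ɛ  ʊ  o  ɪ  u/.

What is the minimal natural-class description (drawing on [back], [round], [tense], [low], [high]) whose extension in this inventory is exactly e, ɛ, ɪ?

Every target segment is [−back], [−round]; each remaining inventory member fails at least one of these. Each conjunct is needed — [−round] alone would also admit /ɤ/; [−back] alone would also admit /ʏ/ — and no other single listed feature has exactly this extension, so two is the minimum.

[−back, −round]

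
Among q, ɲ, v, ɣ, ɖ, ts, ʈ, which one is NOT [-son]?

ɲ

/ɖ, v, ɣ, q, ʈ, ts/ are all [-sonorant]; /ɲ/ (palatal nasal) is [+sonorant].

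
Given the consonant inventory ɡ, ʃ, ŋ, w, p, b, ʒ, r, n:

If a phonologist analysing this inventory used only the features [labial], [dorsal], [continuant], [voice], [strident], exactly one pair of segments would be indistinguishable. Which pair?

/ɡ/ (voiced velar stop) and /ŋ/ (velar nasal) are both [−labial], [+dorsal], [−continuant], [+voice], [−strident], so none of the listed features separates them. (They do differ in [sonorant] and [nasal], which are not among the given features.) Every other pair in the inventory differs on at least one listed feature.

ɡ, ŋ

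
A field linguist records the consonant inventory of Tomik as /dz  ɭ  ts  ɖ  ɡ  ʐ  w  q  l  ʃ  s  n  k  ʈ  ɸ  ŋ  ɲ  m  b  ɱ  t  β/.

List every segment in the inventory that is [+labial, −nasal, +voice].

w, b, β

Among the inventory, the [+labial] segments are /w, ɸ, m, b, ɱ, β/.
Within that set, [−nasal] gives /w, ɸ, b, β/.
Among these, [+voice] leaves /w, b, β/.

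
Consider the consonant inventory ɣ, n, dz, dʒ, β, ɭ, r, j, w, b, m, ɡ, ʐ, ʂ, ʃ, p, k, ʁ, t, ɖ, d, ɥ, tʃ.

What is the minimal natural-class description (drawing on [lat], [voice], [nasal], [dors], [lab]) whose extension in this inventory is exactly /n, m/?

[+nasal]

/n, m/ are exactly the [+nasal] segments in the inventory, so a single feature suffices.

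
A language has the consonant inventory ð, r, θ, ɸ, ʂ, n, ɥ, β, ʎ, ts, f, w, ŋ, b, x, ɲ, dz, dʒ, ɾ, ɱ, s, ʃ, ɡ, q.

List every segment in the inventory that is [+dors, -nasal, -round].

ʎ, x, ɡ, q

Eliminate segments failing any feature: /ð, r, θ, ɸ, ʂ, n, β, ts, f, b, dz, dʒ, ɾ, ɱ, s, ʃ/ are [-dorsal]; /ɥ, w/ are [+round]; /ŋ, ɲ/ are [+nasal]. The remaining /ʎ, x, ɡ, q/ satisfy [+dorsal], [-nasal], [-round].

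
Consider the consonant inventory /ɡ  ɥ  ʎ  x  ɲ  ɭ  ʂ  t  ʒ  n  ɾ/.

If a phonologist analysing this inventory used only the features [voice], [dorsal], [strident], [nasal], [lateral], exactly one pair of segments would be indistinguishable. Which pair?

ɡ, ɥ

Both /ɡ/ and /ɥ/ are [+voice], [+dorsal], [−strident], [−nasal], [−lateral]. Since the list omits [sonorant], [continuant], [labial], [round] and [back] — which do distinguish the voiced velar stop from the labial-palatal glide — this pair collapses; all other pairs remain distinct.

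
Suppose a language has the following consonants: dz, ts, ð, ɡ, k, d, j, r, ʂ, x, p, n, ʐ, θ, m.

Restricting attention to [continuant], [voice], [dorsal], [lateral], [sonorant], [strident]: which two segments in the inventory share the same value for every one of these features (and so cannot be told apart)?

m, n

/m/ (bilabial nasal) and /n/ (alveolar nasal) are both [−continuant], [+voice], [−dorsal], [−lateral], [+sonorant], [−strident], so none of the listed features separates them. (They do differ in [labial] and [coronal], which are not among the given features.) Every other pair in the inventory differs on at least one listed feature.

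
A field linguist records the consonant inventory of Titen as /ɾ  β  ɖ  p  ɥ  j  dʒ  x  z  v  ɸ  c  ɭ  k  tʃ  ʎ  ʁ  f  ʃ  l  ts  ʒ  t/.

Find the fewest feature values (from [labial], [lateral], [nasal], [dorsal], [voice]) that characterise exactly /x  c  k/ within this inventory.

The class [−voice], [+dorsal] has exactly /x, c, k/ as its extension in this inventory. No smaller conjunction from the listed features achieves this: [+dorsal] alone would also admit /ɥ, j, ʎ, ʁ/; [−voice] alone would also admit /p, ɸ, tʃ, f, …/; and checking the remaining single features turns up none with this extension.

[−voice, +dorsal]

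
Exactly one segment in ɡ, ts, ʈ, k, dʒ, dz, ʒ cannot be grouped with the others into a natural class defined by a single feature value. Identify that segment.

The remaining segments after removing /ʒ/ share [−continuant]; /ʒ/ (voiced postalveolar fricative) is [+continuant]. For every other candidate removal, the leftover set fails to share any single feature value that the removed segment lacks.

ʒ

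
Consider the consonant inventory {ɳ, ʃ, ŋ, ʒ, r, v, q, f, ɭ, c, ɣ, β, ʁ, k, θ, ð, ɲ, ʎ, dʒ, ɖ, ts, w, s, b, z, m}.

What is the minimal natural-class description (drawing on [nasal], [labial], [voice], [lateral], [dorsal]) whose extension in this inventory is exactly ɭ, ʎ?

[+lateral]

The target set is precisely the extension of [+lateral] in this inventory.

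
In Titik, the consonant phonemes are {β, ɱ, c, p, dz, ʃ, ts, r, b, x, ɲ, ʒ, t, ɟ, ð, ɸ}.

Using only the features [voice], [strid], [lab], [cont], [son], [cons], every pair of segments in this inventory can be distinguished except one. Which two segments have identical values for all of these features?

On the given features, /c/ and /t/ have an identical profile: [−voice], [−strident], [−labial], [−continuant], [−sonorant], [+consonantal]. No other two segments in the inventory coincide on all 6 features. (They do differ in [dorsal], which is not among the given features.)

c, t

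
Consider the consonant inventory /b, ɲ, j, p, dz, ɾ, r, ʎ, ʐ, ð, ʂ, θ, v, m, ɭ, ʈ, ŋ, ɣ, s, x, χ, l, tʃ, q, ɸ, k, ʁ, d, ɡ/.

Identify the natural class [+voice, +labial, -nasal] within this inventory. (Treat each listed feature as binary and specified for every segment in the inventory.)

Eliminate segments failing any feature: /ɲ, j, dz, ɾ, r, ʎ, ʐ, ð, ɭ, ŋ, ɣ, l, ʁ, d, ɡ/ are [-labial]; /p, ʂ, θ, ʈ, s, x, χ, tʃ, q, ɸ, k/ are [-voice]; /m/ is [+nasal]. The remaining /b, v/ satisfy [+voice], [+labial], [-nasal].

b, v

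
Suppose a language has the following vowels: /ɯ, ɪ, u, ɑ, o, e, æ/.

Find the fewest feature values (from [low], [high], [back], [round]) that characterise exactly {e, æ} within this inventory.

[-high, -back]

Every target segment is [-high], [-back]; each remaining inventory member fails at least one of these. Each conjunct is needed — [-back] alone would also admit /ɪ/; [-high] alone would also admit /ɑ, o/ — and no other single listed feature has exactly this extension, so two is the minimum.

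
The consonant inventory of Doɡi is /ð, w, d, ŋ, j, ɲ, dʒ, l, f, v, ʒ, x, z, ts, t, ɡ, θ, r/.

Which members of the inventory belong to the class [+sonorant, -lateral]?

Checking each segment against [+sonorant], [-lateral]: /w/ (labial-velar glide), /ŋ/ (velar nasal), /j/ (palatal glide), /ɲ/ (palatal nasal), /r/ (alveolar trill) satisfy every feature; every other segment in the inventory fails at least one.

w, ŋ, j, ɲ, r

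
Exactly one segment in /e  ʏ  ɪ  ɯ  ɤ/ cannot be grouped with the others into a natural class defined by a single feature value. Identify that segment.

[round] groups all but one: /ɤ, e, ɪ, ɯ/ share [−round] while /ʏ/ (high front rounded lax vowel) alone is [+round]. Removing any other segment would not leave a single-feature class that excludes it.

ʏ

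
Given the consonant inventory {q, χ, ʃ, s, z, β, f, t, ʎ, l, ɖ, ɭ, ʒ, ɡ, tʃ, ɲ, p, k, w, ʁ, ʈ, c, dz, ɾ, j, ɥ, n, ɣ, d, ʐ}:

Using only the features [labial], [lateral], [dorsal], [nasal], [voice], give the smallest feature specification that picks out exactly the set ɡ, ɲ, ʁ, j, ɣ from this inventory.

Every target segment is [+voice], [-lateral], [-labial], [+dorsal]; each remaining inventory member fails at least one of these. Each conjunct is needed — [-lateral, -labial, +dorsal] alone would also admit /q, χ, k, c/; [+voice, -labial, +dorsal] alone would also admit /ʎ/; [+voice, -lateral, +dorsal] alone would also admit /w, ɥ/; [+voice, -lateral, -labial] alone would also admit /z, ɖ, ʒ, dz, …/ — and no other combination of three listed features has exactly this extension, so four is the minimum.

[+voice, -lateral, -labial, +dorsal]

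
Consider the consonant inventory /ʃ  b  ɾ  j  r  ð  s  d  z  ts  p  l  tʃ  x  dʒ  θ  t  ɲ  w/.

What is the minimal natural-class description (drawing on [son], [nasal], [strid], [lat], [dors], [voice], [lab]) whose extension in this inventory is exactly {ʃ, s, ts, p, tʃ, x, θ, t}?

The target set is precisely the extension of [−voice] in this inventory.

[−voice]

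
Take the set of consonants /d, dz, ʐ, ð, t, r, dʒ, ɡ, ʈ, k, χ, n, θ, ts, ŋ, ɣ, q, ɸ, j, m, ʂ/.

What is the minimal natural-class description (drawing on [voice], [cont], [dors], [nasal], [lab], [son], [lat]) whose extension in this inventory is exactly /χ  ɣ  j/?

Every target segment is [+continuant], [+dorsal]; each remaining inventory member fails at least one of these. Each conjunct is needed — [+dorsal] alone would also admit /ɡ, k, ŋ, q/; [+continuant] alone would also admit /ʐ, ð, r, θ, …/ — and no other single listed feature has exactly this extension, so two is the minimum.

[+cont, +dors]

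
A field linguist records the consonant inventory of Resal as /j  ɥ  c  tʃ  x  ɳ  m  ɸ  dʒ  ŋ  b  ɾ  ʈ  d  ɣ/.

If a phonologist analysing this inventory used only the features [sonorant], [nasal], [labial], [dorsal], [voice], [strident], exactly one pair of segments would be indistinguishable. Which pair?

/x/ (voiceless velar fricative) and /c/ (voiceless palatal stop) are both [−sonorant], [−nasal], [−labial], [+dorsal], [−voice], [−strident], so none of the listed features separates them. (They do differ in [continuant] and [back], which are not among the given features.) Every other pair in the inventory differs on at least one listed feature.

x, c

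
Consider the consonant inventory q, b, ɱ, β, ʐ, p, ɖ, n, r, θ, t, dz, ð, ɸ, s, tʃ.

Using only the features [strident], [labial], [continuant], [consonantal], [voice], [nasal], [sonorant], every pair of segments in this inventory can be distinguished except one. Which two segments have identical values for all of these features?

Both /t/ and /q/ are [−strident], [−labial], [−continuant], [+consonantal], [−voice], [−nasal], [−sonorant]. Since the list omits [coronal] and [dorsal] — which do distinguish the voiceless alveolar stop from the voiceless uvular stop — this pair collapses; all other pairs remain distinct.

t, q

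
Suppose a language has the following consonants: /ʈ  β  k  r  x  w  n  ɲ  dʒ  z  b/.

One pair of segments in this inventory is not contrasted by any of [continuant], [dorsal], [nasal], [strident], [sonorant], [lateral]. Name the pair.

b, ʈ

On the given features, /b/ and /ʈ/ have an identical profile: [-continuant], [-dorsal], [-nasal], [-strident], [-sonorant], [-lateral]. No other two segments in the inventory coincide on all 6 features. (They do differ in [voice], [labial] and [coronal], which are not among the given features.)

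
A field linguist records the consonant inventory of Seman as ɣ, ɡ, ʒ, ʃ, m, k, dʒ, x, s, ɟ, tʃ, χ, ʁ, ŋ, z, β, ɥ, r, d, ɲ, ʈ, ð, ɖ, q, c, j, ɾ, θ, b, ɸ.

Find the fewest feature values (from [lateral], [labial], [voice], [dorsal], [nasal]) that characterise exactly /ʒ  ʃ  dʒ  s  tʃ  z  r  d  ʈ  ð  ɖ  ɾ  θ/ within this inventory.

/ʒ, ʃ, dʒ, s, tʃ, z, r, d, ʈ, ð, ɖ, ɾ, θ/ are all [-labial], [-dorsal], and no other segment in the inventory matches both values. Dropping any one of them over-generates: [-dorsal] alone would also admit /m, β, b, ɸ/; [-labial] alone would also admit /ɣ, ɡ, k, x, …/. No other single listed feature picks out exactly this set either, so fewer than two features will not do.

[-labial, -dorsal]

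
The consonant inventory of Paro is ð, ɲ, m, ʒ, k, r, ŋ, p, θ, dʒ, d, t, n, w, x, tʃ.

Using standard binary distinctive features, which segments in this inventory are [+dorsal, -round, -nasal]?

k, x

Checking each segment against [+dorsal], [-round], [-nasal]: /k/ (voiceless velar stop), /x/ (voiceless velar fricative) satisfy every feature; every other segment in the inventory fails at least one.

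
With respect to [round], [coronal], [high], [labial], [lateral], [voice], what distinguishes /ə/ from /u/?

/ə/ (mid central vowel (schwa)) and /u/ (high back rounded tense vowel) agree on [-coronal], [-lateral], [+voice]. They differ on [labial] (/ə/ [-], /u/ [+]), [round] (/ə/ [-], /u/ [+]), [high] (/ə/ [-], /u/ [+]).

[labial], [round], [high]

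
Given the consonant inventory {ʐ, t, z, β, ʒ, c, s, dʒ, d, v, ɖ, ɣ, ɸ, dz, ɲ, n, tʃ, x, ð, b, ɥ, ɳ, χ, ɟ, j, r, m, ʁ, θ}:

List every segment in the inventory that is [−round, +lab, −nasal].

Checking each segment against [−round], [+labial], [−nasal]: /β/ (voiced bilabial fricative), /v/ (voiced labiodental fricative), /ɸ/ (voiceless bilabial fricative), /b/ (voiced bilabial stop) satisfy every feature; every other segment in the inventory fails at least one.

β, v, ɸ, b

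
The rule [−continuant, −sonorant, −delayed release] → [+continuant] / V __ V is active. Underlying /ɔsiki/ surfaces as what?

/k/ satisfies [−continuant, −sonorant, −delayed release] and sits in V __ V. The [+continuant] counterpart of the voiceless velar stop is /x/. Other segments in /ɔsiki/ either fail the structural description or are not in the environment, so the surface form is [ɔsixi].

[ɔsixi]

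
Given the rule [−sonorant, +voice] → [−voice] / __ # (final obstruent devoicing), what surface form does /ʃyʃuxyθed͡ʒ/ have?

/d͡ʒ/ satisfies [−sonorant, +voice] and sits in __ #. The [−voice] counterpart of the voiced postalveolar affricate is /t͡ʃ/. Other segments in /ʃyʃuxyθed͡ʒ/ either fail the structural description or are not in the environment, so the surface form is [ʃyʃuxyθet͡ʃ].

[ʃyʃuxyθet͡ʃ]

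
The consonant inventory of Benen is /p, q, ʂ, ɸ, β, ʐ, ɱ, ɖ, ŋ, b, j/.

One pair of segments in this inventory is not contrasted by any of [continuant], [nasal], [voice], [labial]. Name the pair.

Both /j/ and /ʐ/ are [+continuant], [-nasal], [+voice], [-labial]. Since the list omits [sonorant], [strident] and [dorsal] — which do distinguish the palatal glide from the voiced retroflex fricative — this pair collapses; all other pairs remain distinct.

j, ʐ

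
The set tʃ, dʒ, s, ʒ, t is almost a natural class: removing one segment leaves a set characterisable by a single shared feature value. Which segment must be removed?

/tʃ, ʒ, dʒ, s/ are all [+strident], but /t/ (voiceless alveolar stop) is [-strident]. No other single segment can be removed to leave a set sharing one feature value that the removed segment lacks, so /t/ is the odd one out.

t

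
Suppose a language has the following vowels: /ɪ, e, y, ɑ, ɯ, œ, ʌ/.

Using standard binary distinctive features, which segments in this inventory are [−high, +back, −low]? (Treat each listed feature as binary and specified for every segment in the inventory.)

Checking each segment against [−high], [+back], [−low]: /ʌ/ (mid back unrounded lax vowel) satisfies every feature; every other segment in the inventory fails at least one.

ʌ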